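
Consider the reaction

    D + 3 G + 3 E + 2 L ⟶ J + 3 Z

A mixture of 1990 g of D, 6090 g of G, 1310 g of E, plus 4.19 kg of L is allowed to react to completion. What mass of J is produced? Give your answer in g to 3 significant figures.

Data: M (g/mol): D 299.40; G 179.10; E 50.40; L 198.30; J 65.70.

437 g

n(D) = 1990 / 299.40 = 6.647 mol
n(G) = 6090 / 179.10 = 34.00 mol
n(E) = 1310 / 50.40 = 25.99 mol
n(L) = 4.190×1000 / 198.30 = 21.13 mol
n/ν → D: 6.647, G: 11.33, E: 8.663, L: 10.57; D is limiting.
n(J) = (1/1) × 6.647 = 6.647 mol
mass = 6.647 × 65.70 = 436.7 g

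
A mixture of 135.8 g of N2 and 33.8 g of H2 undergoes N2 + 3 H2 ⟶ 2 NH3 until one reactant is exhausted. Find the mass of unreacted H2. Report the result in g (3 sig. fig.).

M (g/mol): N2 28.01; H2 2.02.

4.42 g

n(N2) = 135.8 / 28.01 = 4.848 mol
n(H2) = 33.80 / 2.02 = 16.73 mol
n/ν for N2 = 4.848/1 = 4.848
n/ν for H2 = 16.73/3 = 5.577
Smallest n/ν is N2 → limiting reagent.
H2 consumed = (3/1) × 4.848 = 14.54 mol
H2 remaining = 16.73 − 14.54 = 2.190 mol
mass = 2.190 × 2.02 = 4.424 g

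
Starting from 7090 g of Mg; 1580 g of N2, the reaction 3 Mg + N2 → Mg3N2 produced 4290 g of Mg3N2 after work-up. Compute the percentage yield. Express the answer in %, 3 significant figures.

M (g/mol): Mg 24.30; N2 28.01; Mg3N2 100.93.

75.4 %

n(Mg) = 7090 / 24.30 = 291.8 mol
n(N2) = 1580 / 28.01 = 56.41 mol
n/ν → Mg: 97.27, N2: 56.41; N2 is limiting.
theoretical n(Mg3N2) = (1/1) × 56.41 = 56.41 mol → 5693 g
% yield = 4290 / 5693 × 100 = 75.36 %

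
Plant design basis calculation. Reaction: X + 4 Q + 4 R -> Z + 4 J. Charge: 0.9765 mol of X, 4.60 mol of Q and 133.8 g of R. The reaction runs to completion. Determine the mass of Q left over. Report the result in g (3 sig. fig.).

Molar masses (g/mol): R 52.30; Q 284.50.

n(X) = 0.9765 mol
n(Q) = 4.600 mol
n(R) = 133.8 / 52.30 = 2.558 mol
n/ν → X: 0.9765, Q: 1.150, R: 0.6395; R is limiting.
Q consumed = (4/4) × 2.558 = 2.558 mol
Q remaining = 4.600 − 2.558 = 2.042 mol
mass = 2.042 × 284.50 = 580.9 g

581 g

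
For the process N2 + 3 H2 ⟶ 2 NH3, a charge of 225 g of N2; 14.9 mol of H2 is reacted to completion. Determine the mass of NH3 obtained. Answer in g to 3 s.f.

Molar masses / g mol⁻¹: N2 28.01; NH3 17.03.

n(N2) = 225.0 / 28.01 = 8.033 mol
n(H2) = 14.90 mol
n/ν → N2: 8.033, H2: 4.967; H2 is limiting.
n(NH3) = (2/3) × 14.90 = 9.933 mol
mass = 9.933 × 17.03 = 169.2 g

169 g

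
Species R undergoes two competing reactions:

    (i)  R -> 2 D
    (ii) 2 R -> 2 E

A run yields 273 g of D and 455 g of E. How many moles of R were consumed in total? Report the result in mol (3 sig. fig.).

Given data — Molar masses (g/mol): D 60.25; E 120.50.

n(D) = 273 / 60.25 = 4.531 mol
n(E) = 455 / 120.50 = 3.776 mol
n(R) via (i) = (1/2)×4.531 = 2.266 mol
n(R) via (ii) = (2/2)×3.776 = 3.776 mol
total n(R) = 2.266 + 3.776 = 6.042 mol

6.04 mol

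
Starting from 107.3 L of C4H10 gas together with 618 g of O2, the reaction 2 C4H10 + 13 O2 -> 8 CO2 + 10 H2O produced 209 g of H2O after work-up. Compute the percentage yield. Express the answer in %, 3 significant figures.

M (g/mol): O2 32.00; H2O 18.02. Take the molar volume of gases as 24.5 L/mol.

n(C4H10) = 107.3 / 24.5 = 4.380 mol
n(O2) = 618.0 / 32.00 = 19.31 mol
n/ν → C4H10: 2.190, O2: 1.485; O2 is limiting.
theoretical n(H2O) = (10/13) × 19.31 = 14.85 mol → 267.6 g
% yield = 209 / 267.6 × 100 = 78.10 %

78.1 %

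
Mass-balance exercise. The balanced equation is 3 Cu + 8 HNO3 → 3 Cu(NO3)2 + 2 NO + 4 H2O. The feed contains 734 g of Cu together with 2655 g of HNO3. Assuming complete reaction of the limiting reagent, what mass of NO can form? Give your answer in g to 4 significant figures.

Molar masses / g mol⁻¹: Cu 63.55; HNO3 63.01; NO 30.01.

n(Cu) = 734.0 / 63.55 = 11.55 mol
n(HNO3) = 2655 / 63.01 = 42.14 mol
n/ν for Cu = 11.55/3 = 3.850
n/ν for HNO3 = 42.14/8 = 5.268
Smallest n/ν is Cu → limiting reagent.
n(NO) = (2/3) × 11.55 = 7.700 mol
mass = 7.700 × 30.01 = 231.1 g

231.1 g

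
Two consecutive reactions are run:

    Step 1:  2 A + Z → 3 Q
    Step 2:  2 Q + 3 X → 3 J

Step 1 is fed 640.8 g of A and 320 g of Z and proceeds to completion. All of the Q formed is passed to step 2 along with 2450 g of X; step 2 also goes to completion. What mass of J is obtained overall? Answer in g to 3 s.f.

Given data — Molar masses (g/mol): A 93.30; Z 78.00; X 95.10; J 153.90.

2380 g

Step 1:
n(A) = 640.8 / 93.30 = 6.868 mol
n(Z) = 320.0 / 78.00 = 4.103 mol
n/ν → A: 3.434, Z: 4.103; A is limiting.
n(Q) produced = (3/2) × 6.868 = 10.30 mol
Step 2:
n(Q) available = 10.30 mol
n(X) = 2450 / 95.10 = 25.76 mol
n/ν → Q: 5.150, X: 8.587; Q is limiting.
n(J) = (3/2) × 10.30 = 15.45 mol
mass = 15.45 × 153.90 = 2378 g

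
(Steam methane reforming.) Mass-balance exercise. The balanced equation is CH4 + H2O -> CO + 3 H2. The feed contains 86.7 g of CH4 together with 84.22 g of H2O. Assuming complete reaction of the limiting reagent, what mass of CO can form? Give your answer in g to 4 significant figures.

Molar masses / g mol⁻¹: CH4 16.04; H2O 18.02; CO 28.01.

n(CH4) = 86.70 / 16.04 = 5.405 mol
n(H2O) = 84.22 / 18.02 = 4.674 mol
n/ν for CH4 = 5.405/1 = 5.405
n/ν for H2O = 4.674/1 = 4.674
Smallest n/ν is H2O → limiting reagent.
n(CO) = (1/1) × 4.674 = 4.674 mol
mass = 4.674 × 28.01 = 130.9 g

130.9 g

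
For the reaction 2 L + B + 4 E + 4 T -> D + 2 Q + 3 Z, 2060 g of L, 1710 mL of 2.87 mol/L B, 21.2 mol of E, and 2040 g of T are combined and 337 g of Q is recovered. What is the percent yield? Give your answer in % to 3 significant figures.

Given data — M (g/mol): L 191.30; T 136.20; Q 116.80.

38.5 %

n(L) = 2060 / 191.30 = 10.77 mol
n(B) = 2.87 × 1710/1000 = 4.908 mol
n(E) = 21.20 mol
n(T) = 2040 / 136.20 = 14.98 mol
n/ν for L = 10.77/2 = 5.385
n/ν for B = 4.908/1 = 4.908
n/ν for E = 21.20/4 = 5.300
n/ν for T = 14.98/4 = 3.745
Smallest n/ν is T → limiting reagent.
theoretical n(Q) = (2/4) × 14.98 = 7.490 mol → 874.8 g
% yield = 337 / 874.8 × 100 = 38.52 %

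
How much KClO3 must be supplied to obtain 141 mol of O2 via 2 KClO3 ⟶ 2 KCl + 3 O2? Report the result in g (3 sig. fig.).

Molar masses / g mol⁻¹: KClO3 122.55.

n(O2) = 141.0 mol
n(KClO3) = (2/3) × 141.0 = 94.00 mol
mass = 94.00 × 122.55 = 11520 g

11500 g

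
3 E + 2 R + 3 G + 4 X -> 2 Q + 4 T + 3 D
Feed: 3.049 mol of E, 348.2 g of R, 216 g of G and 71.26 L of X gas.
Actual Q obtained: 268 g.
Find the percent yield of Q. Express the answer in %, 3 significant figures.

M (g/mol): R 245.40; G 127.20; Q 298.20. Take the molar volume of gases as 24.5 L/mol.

n(E) = 3.049 mol
n(R) = 348.2 / 245.40 = 1.419 mol
n(G) = 216.0 / 127.20 = 1.698 mol
n(X) = 71.26 / 24.5 = 2.909 mol
n/ν → E: 1.016, R: 0.7095, G: 0.5660, X: 0.7273; G is limiting.
theoretical n(Q) = (2/3) × 1.698 = 1.132 mol → 337.6 g
% yield = 268 / 337.6 × 100 = 79.38 %

79.4 %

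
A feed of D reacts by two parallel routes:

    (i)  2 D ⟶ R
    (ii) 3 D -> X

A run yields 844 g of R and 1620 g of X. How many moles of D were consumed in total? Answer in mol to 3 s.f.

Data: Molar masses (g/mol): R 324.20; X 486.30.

n(R) = 844 / 324.20 = 2.603 mol
n(X) = 1620 / 486.30 = 3.331 mol
n(D) via (i) = (2/1)×2.603 = 5.206 mol
n(D) via (ii) = (3/1)×3.331 = 9.993 mol
total n(D) = 5.206 + 9.993 = 15.20 mol

15.2 mol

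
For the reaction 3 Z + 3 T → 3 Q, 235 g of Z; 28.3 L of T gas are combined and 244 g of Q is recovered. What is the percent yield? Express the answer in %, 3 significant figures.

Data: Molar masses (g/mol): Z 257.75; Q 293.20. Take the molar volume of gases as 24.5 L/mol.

91.3 %

n(Z) = 235.0 / 257.75 = 0.9117 mol
n(T) = 28.30 / 24.5 = 1.155 mol
n/ν for Z = 0.9117/3 = 0.3039
n/ν for T = 1.155/3 = 0.3850
Smallest n/ν is Z → limiting reagent.
theoretical n(Q) = (3/3) × 0.9117 = 0.9117 mol → 267.3 g
% yield = 244 / 267.3 × 100 = 91.28 %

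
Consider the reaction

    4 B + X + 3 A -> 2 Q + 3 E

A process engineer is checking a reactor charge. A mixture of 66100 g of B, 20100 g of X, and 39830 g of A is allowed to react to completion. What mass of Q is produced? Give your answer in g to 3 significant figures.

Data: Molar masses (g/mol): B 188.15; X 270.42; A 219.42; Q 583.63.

n(B) = 66100 / 188.15 = 351.3 mol
n(X) = 20100 / 270.42 = 74.33 mol
n(A) = 39830 / 219.42 = 181.5 mol
n/ν → B: 87.83, X: 74.33, A: 60.50; A is limiting.
n(Q) = (2/3) × 181.5 = 121.0 mol
mass = 121.0 × 583.63 = 70620 g

70600 g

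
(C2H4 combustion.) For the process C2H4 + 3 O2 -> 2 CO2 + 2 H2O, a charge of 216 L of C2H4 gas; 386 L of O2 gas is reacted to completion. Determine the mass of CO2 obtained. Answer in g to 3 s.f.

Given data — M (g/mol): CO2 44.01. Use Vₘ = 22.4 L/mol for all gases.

506 g

n(C2H4) = 216.0 / 22.4 = 9.643 mol
n(O2) = 386.0 / 22.4 = 17.23 mol
n/ν for C2H4 = 9.643/1 = 9.643
n/ν for O2 = 17.23/3 = 5.743
Smallest n/ν is O2 → limiting reagent.
n(CO2) = (2/3) × 17.23 = 11.49 mol
mass = 11.49 × 44.01 = 505.7 g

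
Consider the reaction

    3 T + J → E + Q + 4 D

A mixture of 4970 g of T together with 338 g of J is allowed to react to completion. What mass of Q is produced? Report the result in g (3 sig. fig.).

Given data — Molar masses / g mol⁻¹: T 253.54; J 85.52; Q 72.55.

287 g

n(T) = 4970 / 253.54 = 19.60 mol
n(J) = 338.0 / 85.52 = 3.952 mol
n/ν → T: 6.533, J: 3.952; J is limiting.
n(Q) = (1/1) × 3.952 = 3.952 mol
mass = 3.952 × 72.55 = 286.7 g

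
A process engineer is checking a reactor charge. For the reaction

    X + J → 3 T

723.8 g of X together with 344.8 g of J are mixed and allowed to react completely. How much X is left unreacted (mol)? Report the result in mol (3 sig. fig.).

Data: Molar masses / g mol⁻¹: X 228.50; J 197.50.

1.42 mol

n(X) = 723.8 / 228.50 = 3.168 mol
n(J) = 344.8 / 197.50 = 1.746 mol
n/ν for X = 3.168/1 = 3.168
n/ν for J = 1.746/1 = 1.746
Smallest n/ν is J → limiting reagent.
X consumed = (1/1) × 1.746 = 1.746 mol
X remaining = 3.168 − 1.746 = 1.422 mol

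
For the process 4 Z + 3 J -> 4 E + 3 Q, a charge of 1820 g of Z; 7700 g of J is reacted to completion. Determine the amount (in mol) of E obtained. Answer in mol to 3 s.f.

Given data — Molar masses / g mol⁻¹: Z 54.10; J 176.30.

33.6 mol

n(Z) = 1820 / 54.10 = 33.64 mol
n(J) = 7700 / 176.30 = 43.68 mol
n/ν → Z: 8.410, J: 14.56; Z is limiting.
n(E) = (4/4) × 33.64 = 33.64 mol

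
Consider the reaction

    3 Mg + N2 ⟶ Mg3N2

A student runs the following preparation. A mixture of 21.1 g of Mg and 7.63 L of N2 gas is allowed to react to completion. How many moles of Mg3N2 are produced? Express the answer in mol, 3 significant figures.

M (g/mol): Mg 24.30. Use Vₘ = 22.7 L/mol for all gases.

n(Mg) = 21.10 / 24.30 = 0.8683 mol
n(N2) = 7.630 / 22.7 = 0.3361 mol
n/ν for Mg = 0.8683/3 = 0.2894
n/ν for N2 = 0.3361/1 = 0.3361
Smallest n/ν is Mg → limiting reagent.
n(Mg3N2) = (1/3) × 0.8683 = 0.2894 mol

0.289 mol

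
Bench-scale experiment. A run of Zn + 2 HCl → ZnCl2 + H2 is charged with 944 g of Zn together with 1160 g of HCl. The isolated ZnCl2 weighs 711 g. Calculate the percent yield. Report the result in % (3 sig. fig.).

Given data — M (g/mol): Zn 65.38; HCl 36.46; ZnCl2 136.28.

36.1 %

n(Zn) = 944.0 / 65.38 = 14.44 mol
n(HCl) = 1160 / 36.46 = 31.82 mol
n/ν for Zn = 14.44/1 = 14.44
n/ν for HCl = 31.82/2 = 15.91
Smallest n/ν is Zn → limiting reagent.
theoretical n(ZnCl2) = (1/1) × 14.44 = 14.44 mol → 1968 g
% yield = 711 / 1968 × 100 = 36.13 %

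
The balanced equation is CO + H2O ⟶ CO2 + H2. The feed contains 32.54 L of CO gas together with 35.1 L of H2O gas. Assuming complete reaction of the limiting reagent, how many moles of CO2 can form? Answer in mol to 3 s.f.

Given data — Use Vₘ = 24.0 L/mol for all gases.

n(CO) = 32.54 / 24.0 = 1.356 mol
n(H2O) = 35.10 / 24.0 = 1.463 mol
n/ν for CO = 1.356/1 = 1.356
n/ν for H2O = 1.463/1 = 1.463
Smallest n/ν is CO → limiting reagent.
n(CO2) = (1/1) × 1.356 = 1.356 mol

1.36 mol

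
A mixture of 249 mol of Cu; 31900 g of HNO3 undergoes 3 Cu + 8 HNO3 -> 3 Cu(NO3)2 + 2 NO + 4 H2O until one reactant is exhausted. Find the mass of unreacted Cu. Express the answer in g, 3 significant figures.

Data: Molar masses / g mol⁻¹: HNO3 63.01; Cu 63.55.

3760 g

n(Cu) = 249.0 mol
n(HNO3) = 31900 / 63.01 = 506.3 mol
n/ν for Cu = 249.0/3 = 83.00
n/ν for HNO3 = 506.3/8 = 63.29
Smallest n/ν is HNO3 → limiting reagent.
Cu consumed = (3/8) × 506.3 = 189.9 mol
Cu remaining = 249.0 − 189.9 = 59.10 mol
mass = 59.10 × 63.55 = 3756 g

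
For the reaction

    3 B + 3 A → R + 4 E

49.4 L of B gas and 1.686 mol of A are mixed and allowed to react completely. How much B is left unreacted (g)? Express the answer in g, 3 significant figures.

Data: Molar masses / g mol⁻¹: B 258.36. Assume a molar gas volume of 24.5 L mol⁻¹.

85.3 g

n(B) = 49.40 / 24.5 = 2.016 mol
n(A) = 1.686 mol
n/ν → B: 0.6720, A: 0.5620; A is limiting.
B consumed = (3/3) × 1.686 = 1.686 mol
B remaining = 2.016 − 1.686 = 0.3300 mol
mass = 0.3300 × 258.36 = 85.26 g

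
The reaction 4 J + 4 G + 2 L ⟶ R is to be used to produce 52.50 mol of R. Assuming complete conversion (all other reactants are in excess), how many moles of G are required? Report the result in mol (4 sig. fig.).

210.0 mol

n(R) = 52.50 mol
n(G) = (4/1) × 52.50 = 210.0 mol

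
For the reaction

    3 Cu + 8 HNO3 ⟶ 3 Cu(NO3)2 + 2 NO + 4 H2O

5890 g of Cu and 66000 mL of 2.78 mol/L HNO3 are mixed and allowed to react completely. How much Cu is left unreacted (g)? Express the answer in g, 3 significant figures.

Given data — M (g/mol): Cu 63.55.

n(Cu) = 5890 / 63.55 = 92.68 mol
n(HNO3) = 2.78 × 66000/1000 = 183.5 mol
n/ν → Cu: 30.89, HNO3: 22.94; HNO3 is limiting.
Cu consumed = (3/8) × 183.5 = 68.81 mol
Cu remaining = 92.68 − 68.81 = 23.87 mol
mass = 23.87 × 63.55 = 1517 g

1520 g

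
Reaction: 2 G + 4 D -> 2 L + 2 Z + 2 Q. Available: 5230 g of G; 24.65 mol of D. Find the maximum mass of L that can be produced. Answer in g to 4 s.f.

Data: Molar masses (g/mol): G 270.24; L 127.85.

n(G) = 5230 / 270.24 = 19.35 mol
n(D) = 24.65 mol
n/ν for G = 19.35/2 = 9.675
n/ν for D = 24.65/4 = 6.163
Smallest n/ν is D → limiting reagent.
n(L) = (2/4) × 24.65 = 12.33 mol
mass = 12.33 × 127.85 = 1576 g

1576 g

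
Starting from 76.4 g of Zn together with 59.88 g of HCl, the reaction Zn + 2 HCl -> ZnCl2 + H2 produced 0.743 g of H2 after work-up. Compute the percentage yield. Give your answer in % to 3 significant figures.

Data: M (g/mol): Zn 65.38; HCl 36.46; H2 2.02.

44.8 %

n(Zn) = 76.40 / 65.38 = 1.169 mol
n(HCl) = 59.88 / 36.46 = 1.642 mol
n/ν for Zn = 1.169/1 = 1.169
n/ν for HCl = 1.642/2 = 0.8210
Smallest n/ν is HCl → limiting reagent.
theoretical n(H2) = (1/2) × 1.642 = 0.8210 mol → 1.658 g
% yield = 0.743 / 1.658 × 100 = 44.81 %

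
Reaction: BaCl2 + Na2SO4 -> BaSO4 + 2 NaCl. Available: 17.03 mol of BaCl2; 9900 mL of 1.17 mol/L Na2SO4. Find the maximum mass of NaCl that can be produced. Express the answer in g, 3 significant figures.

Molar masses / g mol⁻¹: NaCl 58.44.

n(BaCl2) = 17.03 mol
n(Na2SO4) = 1.17 × 9900/1000 = 11.58 mol
n/ν for BaCl2 = 17.03/1 = 17.03
n/ν for Na2SO4 = 11.58/1 = 11.58
Smallest n/ν is Na2SO4 → limiting reagent.
n(NaCl) = (2/1) × 11.58 = 23.16 mol
mass = 23.16 × 58.44 = 1353 g

1350 g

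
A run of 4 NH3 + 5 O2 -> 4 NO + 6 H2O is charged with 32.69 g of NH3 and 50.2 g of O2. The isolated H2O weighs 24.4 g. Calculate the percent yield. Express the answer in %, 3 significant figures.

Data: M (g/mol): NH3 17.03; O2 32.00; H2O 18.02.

n(NH3) = 32.69 / 17.03 = 1.920 mol
n(O2) = 50.20 / 32.00 = 1.569 mol
n/ν for NH3 = 1.920/4 = 0.4800
n/ν for O2 = 1.569/5 = 0.3138
Smallest n/ν is O2 → limiting reagent.
theoretical n(H2O) = (6/5) × 1.569 = 1.883 mol → 33.93 g
% yield = 24.4 / 33.93 × 100 = 71.91 %

71.9 %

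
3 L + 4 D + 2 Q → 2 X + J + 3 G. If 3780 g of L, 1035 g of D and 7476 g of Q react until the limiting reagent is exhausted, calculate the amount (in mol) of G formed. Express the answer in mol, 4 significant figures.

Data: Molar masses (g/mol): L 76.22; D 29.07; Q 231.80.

26.70 mol

n(L) = 3780 / 76.22 = 49.59 mol
n(D) = 1035 / 29.07 = 35.60 mol
n(Q) = 7476 / 231.80 = 32.25 mol
n/ν → L: 16.53, D: 8.900, Q: 16.13; D is limiting.
n(G) = (3/4) × 35.60 = 26.70 mol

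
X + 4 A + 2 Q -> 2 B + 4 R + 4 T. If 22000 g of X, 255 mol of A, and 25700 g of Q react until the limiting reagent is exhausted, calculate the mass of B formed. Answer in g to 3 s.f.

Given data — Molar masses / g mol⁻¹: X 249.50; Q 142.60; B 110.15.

14000 g

n(X) = 22000 / 249.50 = 88.18 mol
n(A) = 255.0 mol
n(Q) = 25700 / 142.60 = 180.2 mol
n/ν for X = 88.18/1 = 88.18
n/ν for A = 255.0/4 = 63.75
n/ν for Q = 180.2/2 = 90.10
Smallest n/ν is A → limiting reagent.
n(B) = (2/4) × 255.0 = 127.5 mol
mass = 127.5 × 110.15 = 14040 g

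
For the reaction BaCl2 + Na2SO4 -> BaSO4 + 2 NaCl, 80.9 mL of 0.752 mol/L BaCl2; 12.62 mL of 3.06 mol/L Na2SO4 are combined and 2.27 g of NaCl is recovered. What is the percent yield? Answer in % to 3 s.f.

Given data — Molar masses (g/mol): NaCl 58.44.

n(BaCl2) = 0.752 × 80.90/1000 = 0.06084 mol
n(Na2SO4) = 3.06 × 12.62/1000 = 0.03862 mol
n/ν for BaCl2 = 0.06084/1 = 0.06084
n/ν for Na2SO4 = 0.03862/1 = 0.03862
Smallest n/ν is Na2SO4 → limiting reagent.
theoretical n(NaCl) = (2/1) × 0.03862 = 0.07724 mol → 4.514 g
% yield = 2.27 / 4.514 × 100 = 50.29 %

50.3 %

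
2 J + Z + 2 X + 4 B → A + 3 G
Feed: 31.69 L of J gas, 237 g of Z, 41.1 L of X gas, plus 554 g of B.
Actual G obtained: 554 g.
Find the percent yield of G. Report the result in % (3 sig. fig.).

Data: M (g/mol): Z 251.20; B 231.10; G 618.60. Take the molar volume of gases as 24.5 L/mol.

n(J) = 31.69 / 24.5 = 1.293 mol
n(Z) = 237.0 / 251.20 = 0.9435 mol
n(X) = 41.10 / 24.5 = 1.678 mol
n(B) = 554.0 / 231.10 = 2.397 mol
n/ν for J = 1.293/2 = 0.6465
n/ν for Z = 0.9435/1 = 0.9435
n/ν for X = 1.678/2 = 0.8390
n/ν for B = 2.397/4 = 0.5993
Smallest n/ν is B → limiting reagent.
theoretical n(G) = (3/4) × 2.397 = 1.798 mol → 1112 g
% yield = 554 / 1112 × 100 = 49.82 %

49.8 %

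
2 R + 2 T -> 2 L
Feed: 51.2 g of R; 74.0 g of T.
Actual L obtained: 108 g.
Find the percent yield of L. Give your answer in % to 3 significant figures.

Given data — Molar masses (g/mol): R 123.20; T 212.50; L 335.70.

92.4 %

n(R) = 51.20 / 123.20 = 0.4156 mol
n(T) = 74.00 / 212.50 = 0.3482 mol
n/ν → R: 0.2078, T: 0.1741; T is limiting.
theoretical n(L) = (2/2) × 0.3482 = 0.3482 mol → 116.9 g
% yield = 108 / 116.9 × 100 = 92.39 %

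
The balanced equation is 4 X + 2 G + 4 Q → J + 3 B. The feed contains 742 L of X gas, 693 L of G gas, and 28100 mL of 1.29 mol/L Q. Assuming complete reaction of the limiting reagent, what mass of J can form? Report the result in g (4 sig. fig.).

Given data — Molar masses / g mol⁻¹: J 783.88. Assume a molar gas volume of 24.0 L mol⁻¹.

6059 g

n(X) = 742.0 / 24.0 = 30.92 mol
n(G) = 693.0 / 24.0 = 28.88 mol
n(Q) = 1.29 × 28100/1000 = 36.25 mol
n/ν → X: 7.730, G: 14.44, Q: 9.063; X is limiting.
n(J) = (1/4) × 30.92 = 7.730 mol
mass = 7.730 × 783.88 = 6059 g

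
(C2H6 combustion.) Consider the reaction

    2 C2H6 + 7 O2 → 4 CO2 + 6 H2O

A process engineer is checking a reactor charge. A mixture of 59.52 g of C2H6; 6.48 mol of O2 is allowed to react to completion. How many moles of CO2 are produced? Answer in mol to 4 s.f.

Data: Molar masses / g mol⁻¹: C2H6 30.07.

n(C2H6) = 59.52 / 30.07 = 1.979 mol
n(O2) = 6.480 mol
n/ν for C2H6 = 1.979/2 = 0.9895
n/ν for O2 = 6.480/7 = 0.9257
Smallest n/ν is O2 → limiting reagent.
n(CO2) = (4/7) × 6.480 = 3.703 mol

3.703 mol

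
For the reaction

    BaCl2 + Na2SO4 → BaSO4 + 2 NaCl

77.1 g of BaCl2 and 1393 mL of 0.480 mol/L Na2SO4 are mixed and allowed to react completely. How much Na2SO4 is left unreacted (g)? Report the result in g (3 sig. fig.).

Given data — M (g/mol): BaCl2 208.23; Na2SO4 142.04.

n(BaCl2) = 77.10 / 208.23 = 0.3703 mol
n(Na2SO4) = 0.480 × 1393/1000 = 0.6686 mol
n/ν → BaCl2: 0.3703, Na2SO4: 0.6686; BaCl2 is limiting.
Na2SO4 consumed = (1/1) × 0.3703 = 0.3703 mol
Na2SO4 remaining = 0.6686 − 0.3703 = 0.2983 mol
mass = 0.2983 × 142.04 = 42.37 g

42.4 g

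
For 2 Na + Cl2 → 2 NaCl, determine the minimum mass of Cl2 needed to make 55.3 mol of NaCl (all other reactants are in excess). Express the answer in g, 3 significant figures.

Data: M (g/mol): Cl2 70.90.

n(NaCl) = 55.30 mol
n(Cl2) = (1/2) × 55.30 = 27.65 mol
mass = 27.65 × 70.90 = 1960 g

1960 g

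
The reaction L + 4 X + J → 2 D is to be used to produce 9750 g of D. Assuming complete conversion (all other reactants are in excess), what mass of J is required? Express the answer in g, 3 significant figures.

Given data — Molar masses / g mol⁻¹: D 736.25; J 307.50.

2040 g

n(D) = 9750 / 736.25 = 13.24 mol
n(J) = (1/2) × 13.24 = 6.620 mol
mass = 6.620 × 307.50 = 2036 g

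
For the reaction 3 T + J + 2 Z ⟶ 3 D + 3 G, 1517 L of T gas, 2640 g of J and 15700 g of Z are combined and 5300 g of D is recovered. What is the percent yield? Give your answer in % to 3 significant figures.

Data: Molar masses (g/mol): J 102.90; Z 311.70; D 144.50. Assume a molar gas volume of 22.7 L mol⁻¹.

n(T) = 1517 / 22.7 = 66.83 mol
n(J) = 2640 / 102.90 = 25.66 mol
n(Z) = 15700 / 311.70 = 50.37 mol
n/ν for T = 66.83/3 = 22.28
n/ν for J = 25.66/1 = 25.66
n/ν for Z = 50.37/2 = 25.19
Smallest n/ν is T → limiting reagent.
theoretical n(D) = (3/3) × 66.83 = 66.83 mol → 9657 g
% yield = 5300 / 9657 × 100 = 54.88 %

54.9 %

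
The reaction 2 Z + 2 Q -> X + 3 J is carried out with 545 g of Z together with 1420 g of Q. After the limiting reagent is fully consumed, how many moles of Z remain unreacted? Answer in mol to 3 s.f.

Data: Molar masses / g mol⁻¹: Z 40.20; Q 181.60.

5.74 mol

n(Z) = 545.0 / 40.20 = 13.56 mol
n(Q) = 1420 / 181.60 = 7.819 mol
n/ν → Z: 6.780, Q: 3.910; Q is limiting.
Z consumed = (2/2) × 7.819 = 7.819 mol
Z remaining = 13.56 − 7.819 = 5.741 mol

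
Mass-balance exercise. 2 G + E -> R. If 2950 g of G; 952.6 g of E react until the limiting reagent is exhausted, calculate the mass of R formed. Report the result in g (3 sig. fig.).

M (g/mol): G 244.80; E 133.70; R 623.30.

n(G) = 2950 / 244.80 = 12.05 mol
n(E) = 952.6 / 133.70 = 7.125 mol
n/ν for G = 12.05/2 = 6.025
n/ν for E = 7.125/1 = 7.125
Smallest n/ν is G → limiting reagent.
n(R) = (1/2) × 12.05 = 6.025 mol
mass = 6.025 × 623.30 = 3755 g

3760 g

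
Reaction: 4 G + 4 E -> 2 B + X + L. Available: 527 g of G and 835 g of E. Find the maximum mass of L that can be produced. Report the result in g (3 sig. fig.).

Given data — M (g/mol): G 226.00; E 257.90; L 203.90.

119 g

n(G) = 527.0 / 226.00 = 2.332 mol
n(E) = 835.0 / 257.90 = 3.238 mol
n/ν for G = 2.332/4 = 0.5830
n/ν for E = 3.238/4 = 0.8095
Smallest n/ν is G → limiting reagent.
n(L) = (1/4) × 2.332 = 0.5830 mol
mass = 0.5830 × 203.90 = 118.9 g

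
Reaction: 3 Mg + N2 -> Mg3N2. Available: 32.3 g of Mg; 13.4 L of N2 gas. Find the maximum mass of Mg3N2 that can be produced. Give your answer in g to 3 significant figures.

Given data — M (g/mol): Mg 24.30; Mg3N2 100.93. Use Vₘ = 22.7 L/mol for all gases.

n(Mg) = 32.30 / 24.30 = 1.329 mol
n(N2) = 13.40 / 22.7 = 0.5903 mol
n/ν → Mg: 0.4430, N2: 0.5903; Mg is limiting.
n(Mg3N2) = (1/3) × 1.329 = 0.4430 mol
mass = 0.4430 × 100.93 = 44.71 g

44.7 g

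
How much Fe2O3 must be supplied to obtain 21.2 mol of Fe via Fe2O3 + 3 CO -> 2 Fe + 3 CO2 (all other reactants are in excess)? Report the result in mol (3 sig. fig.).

n(Fe) = 21.20 mol
n(Fe2O3) = (1/2) × 21.20 = 10.60 mol

10.6 mol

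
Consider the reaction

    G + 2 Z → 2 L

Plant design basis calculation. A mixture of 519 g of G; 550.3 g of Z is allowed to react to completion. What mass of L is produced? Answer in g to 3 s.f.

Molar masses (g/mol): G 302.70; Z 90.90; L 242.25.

n(G) = 519.0 / 302.70 = 1.715 mol
n(Z) = 550.3 / 90.90 = 6.054 mol
n/ν → G: 1.715, Z: 3.027; G is limiting.
n(L) = (2/1) × 1.715 = 3.430 mol
mass = 3.430 × 242.25 = 830.9 g

831 g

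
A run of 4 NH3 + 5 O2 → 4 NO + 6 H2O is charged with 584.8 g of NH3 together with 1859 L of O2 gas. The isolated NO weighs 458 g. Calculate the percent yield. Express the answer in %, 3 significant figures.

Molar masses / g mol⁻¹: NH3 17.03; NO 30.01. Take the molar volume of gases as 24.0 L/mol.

n(NH3) = 584.8 / 17.03 = 34.34 mol
n(O2) = 1859 / 24.0 = 77.46 mol
n/ν → NH3: 8.585, O2: 15.49; NH3 is limiting.
theoretical n(NO) = (4/4) × 34.34 = 34.34 mol → 1031 g
% yield = 458 / 1031 × 100 = 44.42 %

44.4 %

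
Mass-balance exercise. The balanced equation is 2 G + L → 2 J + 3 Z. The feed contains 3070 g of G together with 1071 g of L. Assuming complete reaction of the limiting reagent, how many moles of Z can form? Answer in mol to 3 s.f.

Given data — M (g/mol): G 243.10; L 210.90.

n(G) = 3070 / 243.10 = 12.63 mol
n(L) = 1071 / 210.90 = 5.078 mol
n/ν for G = 12.63/2 = 6.315
n/ν for L = 5.078/1 = 5.078
Smallest n/ν is L → limiting reagent.
n(Z) = (3/1) × 5.078 = 15.23 mol

15.2 mol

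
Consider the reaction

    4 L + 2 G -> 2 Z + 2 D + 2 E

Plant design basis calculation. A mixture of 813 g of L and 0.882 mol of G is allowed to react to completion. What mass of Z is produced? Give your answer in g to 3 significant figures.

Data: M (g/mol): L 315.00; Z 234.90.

n(L) = 813.0 / 315.00 = 2.581 mol
n(G) = 0.8820 mol
n/ν for L = 2.581/4 = 0.6453
n/ν for G = 0.8820/2 = 0.4410
Smallest n/ν is G → limiting reagent.
n(Z) = (2/2) × 0.8820 = 0.8820 mol
mass = 0.8820 × 234.90 = 207.2 g

207 g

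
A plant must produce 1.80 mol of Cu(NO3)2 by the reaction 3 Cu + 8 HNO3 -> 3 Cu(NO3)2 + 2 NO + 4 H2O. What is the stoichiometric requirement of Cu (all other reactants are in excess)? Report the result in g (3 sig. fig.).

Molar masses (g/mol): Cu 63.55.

n(Cu(NO3)2) = 1.800 mol
n(Cu) = (3/3) × 1.800 = 1.800 mol
mass = 1.800 × 63.55 = 114.4 g

114 g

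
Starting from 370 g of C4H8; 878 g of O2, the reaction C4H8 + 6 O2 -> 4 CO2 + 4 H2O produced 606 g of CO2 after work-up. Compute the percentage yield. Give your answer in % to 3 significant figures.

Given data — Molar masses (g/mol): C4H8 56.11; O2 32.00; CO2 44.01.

n(C4H8) = 370.0 / 56.11 = 6.594 mol
n(O2) = 878.0 / 32.00 = 27.44 mol
n/ν for C4H8 = 6.594/1 = 6.594
n/ν for O2 = 27.44/6 = 4.573
Smallest n/ν is O2 → limiting reagent.
theoretical n(CO2) = (4/6) × 27.44 = 18.29 mol → 804.9 g
% yield = 606 / 804.9 × 100 = 75.29 %

75.3 %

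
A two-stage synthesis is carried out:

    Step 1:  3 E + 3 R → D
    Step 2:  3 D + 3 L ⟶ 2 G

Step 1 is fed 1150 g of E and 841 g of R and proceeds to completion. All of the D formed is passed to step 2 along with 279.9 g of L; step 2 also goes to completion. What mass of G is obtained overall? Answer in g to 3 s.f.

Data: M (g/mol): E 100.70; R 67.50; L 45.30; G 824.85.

2090 g

Step 1:
n(E) = 1150 / 100.70 = 11.42 mol
n(R) = 841.0 / 67.50 = 12.46 mol
n/ν → E: 3.807, R: 4.153; E is limiting.
n(D) produced = (1/3) × 11.42 = 3.807 mol
Step 2:
n(D) available = 3.807 mol
n(L) = 279.9 / 45.30 = 6.179 mol
n/ν → D: 1.269, L: 2.060; D is limiting.
n(G) = (2/3) × 3.807 = 2.538 mol
mass = 2.538 × 824.85 = 2093 g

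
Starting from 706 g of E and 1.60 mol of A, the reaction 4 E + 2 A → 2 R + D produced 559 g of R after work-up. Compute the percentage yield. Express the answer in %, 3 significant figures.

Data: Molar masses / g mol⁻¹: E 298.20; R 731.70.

64.5 %

n(E) = 706.0 / 298.20 = 2.368 mol
n(A) = 1.600 mol
n/ν → E: 0.5920, A: 0.8000; E is limiting.
theoretical n(R) = (2/4) × 2.368 = 1.184 mol → 866.3 g
% yield = 559 / 866.3 × 100 = 64.53 %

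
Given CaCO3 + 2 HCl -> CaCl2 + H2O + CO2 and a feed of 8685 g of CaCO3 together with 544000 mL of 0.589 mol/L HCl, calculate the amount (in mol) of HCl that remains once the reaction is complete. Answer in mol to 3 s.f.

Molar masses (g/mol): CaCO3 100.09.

147 mol

n(CaCO3) = 8685 / 100.09 = 86.77 mol
n(HCl) = 0.589 × 544000/1000 = 320.4 mol
n/ν → CaCO3: 86.77, HCl: 160.2; CaCO3 is limiting.
HCl consumed = (2/1) × 86.77 = 173.5 mol
HCl remaining = 320.4 − 173.5 = 146.9 mol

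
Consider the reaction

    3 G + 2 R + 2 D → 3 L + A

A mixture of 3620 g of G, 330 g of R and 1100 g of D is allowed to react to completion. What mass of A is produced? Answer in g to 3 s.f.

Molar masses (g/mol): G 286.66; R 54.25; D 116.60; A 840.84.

2560 g

n(G) = 3620 / 286.66 = 12.63 mol
n(R) = 330.0 / 54.25 = 6.083 mol
n(D) = 1100 / 116.60 = 9.434 mol
n/ν for G = 12.63/3 = 4.210
n/ν for R = 6.083/2 = 3.042
n/ν for D = 9.434/2 = 4.717
Smallest n/ν is R → limiting reagent.
n(A) = (1/2) × 6.083 = 3.042 mol
mass = 3.042 × 840.84 = 2558 g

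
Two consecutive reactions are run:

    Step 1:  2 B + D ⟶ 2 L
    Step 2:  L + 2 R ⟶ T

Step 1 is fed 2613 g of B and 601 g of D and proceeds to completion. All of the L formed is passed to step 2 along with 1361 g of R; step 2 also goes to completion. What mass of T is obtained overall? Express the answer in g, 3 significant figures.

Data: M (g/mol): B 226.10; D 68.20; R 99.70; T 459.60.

3140 g

Step 1:
n(B) = 2613 / 226.10 = 11.56 mol
n(D) = 601.0 / 68.20 = 8.812 mol
n/ν → B: 5.780, D: 8.812; B is limiting.
n(L) produced = (2/2) × 11.56 = 11.56 mol
Step 2:
n(L) available = 11.56 mol
n(R) = 1361 / 99.70 = 13.65 mol
n/ν → L: 11.56, R: 6.825; R is limiting.
n(T) = (1/2) × 13.65 = 6.825 mol
mass = 6.825 × 459.60 = 3137 g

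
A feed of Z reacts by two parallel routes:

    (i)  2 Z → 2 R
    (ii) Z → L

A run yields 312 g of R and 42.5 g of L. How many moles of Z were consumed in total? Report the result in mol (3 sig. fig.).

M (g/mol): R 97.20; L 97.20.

3.65 mol

n(R) = 312 / 97.20 = 3.210 mol
n(L) = 42.5 / 97.20 = 0.4372 mol
n(Z) via (i) = (2/2)×3.210 = 3.210 mol
n(Z) via (ii) = (1/1)×0.4372 = 0.4372 mol
total n(Z) = 3.210 + 0.4372 = 3.647 mol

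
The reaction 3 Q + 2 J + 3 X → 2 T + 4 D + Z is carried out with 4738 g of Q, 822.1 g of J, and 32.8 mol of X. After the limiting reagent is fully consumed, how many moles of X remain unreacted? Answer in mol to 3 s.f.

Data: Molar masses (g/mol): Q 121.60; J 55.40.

10.5 mol

n(Q) = 4738 / 121.60 = 38.96 mol
n(J) = 822.1 / 55.40 = 14.84 mol
n(X) = 32.80 mol
n/ν for Q = 38.96/3 = 12.99
n/ν for J = 14.84/2 = 7.420
n/ν for X = 32.80/3 = 10.93
Smallest n/ν is J → limiting reagent.
X consumed = (3/2) × 14.84 = 22.26 mol
X remaining = 32.80 − 22.26 = 10.54 mol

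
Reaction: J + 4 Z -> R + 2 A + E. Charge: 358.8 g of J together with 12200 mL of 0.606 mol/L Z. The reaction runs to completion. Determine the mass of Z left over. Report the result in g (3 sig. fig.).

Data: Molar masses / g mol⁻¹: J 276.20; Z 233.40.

n(J) = 358.8 / 276.20 = 1.299 mol
n(Z) = 0.606 × 12200/1000 = 7.393 mol
n/ν for J = 1.299/1 = 1.299
n/ν for Z = 7.393/4 = 1.848
Smallest n/ν is J → limiting reagent.
Z consumed = (4/1) × 1.299 = 5.196 mol
Z remaining = 7.393 − 5.196 = 2.197 mol
mass = 2.197 × 233.40 = 512.8 g

513 g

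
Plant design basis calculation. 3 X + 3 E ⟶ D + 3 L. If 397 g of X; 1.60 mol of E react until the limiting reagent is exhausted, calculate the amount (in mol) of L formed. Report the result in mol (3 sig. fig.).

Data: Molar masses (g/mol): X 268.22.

1.48 mol

n(X) = 397.0 / 268.22 = 1.480 mol
n(E) = 1.600 mol
n/ν for X = 1.480/3 = 0.4933
n/ν for E = 1.600/3 = 0.5333
Smallest n/ν is X → limiting reagent.
n(L) = (3/3) × 1.480 = 1.480 mol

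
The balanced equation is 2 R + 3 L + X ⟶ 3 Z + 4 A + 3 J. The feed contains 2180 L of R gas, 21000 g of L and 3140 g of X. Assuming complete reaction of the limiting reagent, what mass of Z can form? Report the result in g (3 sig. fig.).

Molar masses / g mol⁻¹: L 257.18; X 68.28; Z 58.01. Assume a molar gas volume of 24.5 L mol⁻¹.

4740 g

n(R) = 2180 / 24.5 = 88.98 mol
n(L) = 21000 / 257.18 = 81.65 mol
n(X) = 3140 / 68.28 = 45.99 mol
n/ν for R = 88.98/2 = 44.49
n/ν for L = 81.65/3 = 27.22
n/ν for X = 45.99/1 = 45.99
Smallest n/ν is L → limiting reagent.
n(Z) = (3/3) × 81.65 = 81.65 mol
mass = 81.65 × 58.01 = 4737 g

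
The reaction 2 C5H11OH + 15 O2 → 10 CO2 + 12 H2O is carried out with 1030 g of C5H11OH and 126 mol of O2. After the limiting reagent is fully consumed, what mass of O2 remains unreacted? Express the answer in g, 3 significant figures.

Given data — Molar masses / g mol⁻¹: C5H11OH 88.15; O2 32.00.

n(C5H11OH) = 1030 / 88.15 = 11.68 mol
n(O2) = 126.0 mol
n/ν for C5H11OH = 11.68/2 = 5.840
n/ν for O2 = 126.0/15 = 8.400
Smallest n/ν is C5H11OH → limiting reagent.
O2 consumed = (15/2) × 11.68 = 87.60 mol
O2 remaining = 126.0 − 87.60 = 38.40 mol
mass = 38.40 × 32.00 = 1229 g

1230 g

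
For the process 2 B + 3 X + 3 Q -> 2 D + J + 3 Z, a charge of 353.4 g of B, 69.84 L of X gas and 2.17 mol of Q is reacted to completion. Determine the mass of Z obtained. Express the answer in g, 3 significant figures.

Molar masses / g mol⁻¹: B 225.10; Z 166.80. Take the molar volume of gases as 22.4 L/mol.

362 g

n(B) = 353.4 / 225.10 = 1.570 mol
n(X) = 69.84 / 22.4 = 3.118 mol
n(Q) = 2.170 mol
n/ν → B: 0.7850, X: 1.039, Q: 0.7233; Q is limiting.
n(Z) = (3/3) × 2.170 = 2.170 mol
mass = 2.170 × 166.80 = 362.0 g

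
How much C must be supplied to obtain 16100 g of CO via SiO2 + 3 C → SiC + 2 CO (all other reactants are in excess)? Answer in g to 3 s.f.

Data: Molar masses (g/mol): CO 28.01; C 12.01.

10400 g

n(CO) = 16100 / 28.01 = 574.8 mol
n(C) = (3/2) × 574.8 = 862.2 mol
mass = 862.2 × 12.01 = 10360 g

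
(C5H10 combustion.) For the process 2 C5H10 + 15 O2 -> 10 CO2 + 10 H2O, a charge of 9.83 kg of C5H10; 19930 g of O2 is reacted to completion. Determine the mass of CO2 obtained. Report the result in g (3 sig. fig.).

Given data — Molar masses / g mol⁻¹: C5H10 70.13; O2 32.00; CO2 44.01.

18300 g

n(C5H10) = 9.830×1000 / 70.13 = 140.2 mol
n(O2) = 19930 / 32.00 = 622.8 mol
n/ν for C5H10 = 140.2/2 = 70.10
n/ν for O2 = 622.8/15 = 41.52
Smallest n/ν is O2 → limiting reagent.
n(CO2) = (10/15) × 622.8 = 415.2 mol
mass = 415.2 × 44.01 = 18270 g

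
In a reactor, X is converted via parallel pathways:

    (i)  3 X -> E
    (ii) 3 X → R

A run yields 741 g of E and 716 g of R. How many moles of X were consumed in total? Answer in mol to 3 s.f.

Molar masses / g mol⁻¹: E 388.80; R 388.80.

11.2 mol

n(E) = 741 / 388.80 = 1.906 mol
n(R) = 716 / 388.80 = 1.842 mol
n(X) via (i) = (3/1)×1.906 = 5.718 mol
n(X) via (ii) = (3/1)×1.842 = 5.526 mol
total n(X) = 5.718 + 5.526 = 11.24 mol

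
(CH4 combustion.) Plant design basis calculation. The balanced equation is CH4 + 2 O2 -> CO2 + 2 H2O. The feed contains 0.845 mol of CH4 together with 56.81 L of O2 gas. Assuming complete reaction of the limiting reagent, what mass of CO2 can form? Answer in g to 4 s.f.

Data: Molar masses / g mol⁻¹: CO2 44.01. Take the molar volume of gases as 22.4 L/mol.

37.19 g

n(CH4) = 0.8450 mol
n(O2) = 56.81 / 22.4 = 2.536 mol
n/ν for CH4 = 0.8450/1 = 0.8450
n/ν for O2 = 2.536/2 = 1.268
Smallest n/ν is CH4 → limiting reagent.
n(CO2) = (1/1) × 0.8450 = 0.8450 mol
mass = 0.8450 × 44.01 = 37.19 g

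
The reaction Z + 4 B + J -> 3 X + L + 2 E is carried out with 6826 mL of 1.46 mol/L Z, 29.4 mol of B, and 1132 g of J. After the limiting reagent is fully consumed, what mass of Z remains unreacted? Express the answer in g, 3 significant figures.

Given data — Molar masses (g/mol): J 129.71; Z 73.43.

192 g

n(Z) = 1.46 × 6826/1000 = 9.966 mol
n(B) = 29.40 mol
n(J) = 1132 / 129.71 = 8.727 mol
n/ν for Z = 9.966/1 = 9.966
n/ν for B = 29.40/4 = 7.350
n/ν for J = 8.727/1 = 8.727
Smallest n/ν is B → limiting reagent.
Z consumed = (1/4) × 29.40 = 7.350 mol
Z remaining = 9.966 − 7.350 = 2.616 mol
mass = 2.616 × 73.43 = 192.1 g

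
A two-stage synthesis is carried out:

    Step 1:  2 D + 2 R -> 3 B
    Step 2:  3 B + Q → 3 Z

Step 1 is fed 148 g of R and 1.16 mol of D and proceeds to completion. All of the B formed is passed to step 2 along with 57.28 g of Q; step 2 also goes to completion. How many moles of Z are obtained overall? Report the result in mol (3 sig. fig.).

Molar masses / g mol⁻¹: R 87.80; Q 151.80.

1.13 mol

Step 1:
n(R) = 148.0 / 87.80 = 1.686 mol
n(D) = 1.160 mol
n/ν for R = 1.686/2 = 0.8430
n/ν for D = 1.160/2 = 0.5800
Smallest n/ν is D → limiting reagent.
n(B) produced = (3/2) × 1.160 = 1.740 mol
Step 2:
n(B) available = 1.740 mol
n(Q) = 57.28 / 151.80 = 0.3773 mol
n/ν for B = 1.740/3 = 0.5800
n/ν for Q = 0.3773/1 = 0.3773
Smallest n/ν is Q → limiting reagent.
n(Z) = (3/1) × 0.3773 = 1.132 mol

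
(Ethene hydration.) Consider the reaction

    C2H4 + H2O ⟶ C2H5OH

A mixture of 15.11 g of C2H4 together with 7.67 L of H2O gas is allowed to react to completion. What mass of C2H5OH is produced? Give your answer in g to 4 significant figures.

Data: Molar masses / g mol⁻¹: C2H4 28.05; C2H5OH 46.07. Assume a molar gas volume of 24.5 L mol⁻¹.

n(C2H4) = 15.11 / 28.05 = 0.5387 mol
n(H2O) = 7.670 / 24.5 = 0.3131 mol
n/ν for C2H4 = 0.5387/1 = 0.5387
n/ν for H2O = 0.3131/1 = 0.3131
Smallest n/ν is H2O → limiting reagent.
n(C2H5OH) = (1/1) × 0.3131 = 0.3131 mol
mass = 0.3131 × 46.07 = 14.42 g

14.42 g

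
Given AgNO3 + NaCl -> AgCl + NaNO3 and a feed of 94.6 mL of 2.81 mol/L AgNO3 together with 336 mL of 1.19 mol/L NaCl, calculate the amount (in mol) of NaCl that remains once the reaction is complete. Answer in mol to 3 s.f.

n(AgNO3) = 2.81 × 94.60/1000 = 0.2658 mol
n(NaCl) = 1.19 × 336.0/1000 = 0.3998 mol
n/ν → AgNO3: 0.2658, NaCl: 0.3998; AgNO3 is limiting.
NaCl consumed = (1/1) × 0.2658 = 0.2658 mol
NaCl remaining = 0.3998 − 0.2658 = 0.1340 mol

0.134 mol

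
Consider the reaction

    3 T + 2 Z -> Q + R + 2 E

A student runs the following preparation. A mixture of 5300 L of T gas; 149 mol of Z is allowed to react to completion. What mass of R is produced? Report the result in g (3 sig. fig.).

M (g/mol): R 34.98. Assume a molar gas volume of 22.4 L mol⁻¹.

n(T) = 5300 / 22.4 = 236.6 mol
n(Z) = 149.0 mol
n/ν → T: 78.87, Z: 74.50; Z is limiting.
n(R) = (1/2) × 149.0 = 74.50 mol
mass = 74.50 × 34.98 = 2606 g

2610 g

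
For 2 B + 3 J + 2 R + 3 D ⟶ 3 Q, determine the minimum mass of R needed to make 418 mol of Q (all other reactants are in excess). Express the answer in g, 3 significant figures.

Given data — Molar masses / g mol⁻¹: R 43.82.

12200 g

n(Q) = 418.0 mol
n(R) = (2/3) × 418.0 = 278.7 mol
mass = 278.7 × 43.82 = 12210 g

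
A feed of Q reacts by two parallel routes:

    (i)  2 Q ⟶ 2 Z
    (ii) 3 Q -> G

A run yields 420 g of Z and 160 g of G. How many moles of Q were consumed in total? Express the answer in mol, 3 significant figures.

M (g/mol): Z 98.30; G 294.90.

n(Z) = 420 / 98.30 = 4.273 mol
n(G) = 160 / 294.90 = 0.5426 mol
n(Q) via (i) = (2/2)×4.273 = 4.273 mol
n(Q) via (ii) = (3/1)×0.5426 = 1.628 mol
total n(Q) = 4.273 + 1.628 = 5.901 mol

5.90 mol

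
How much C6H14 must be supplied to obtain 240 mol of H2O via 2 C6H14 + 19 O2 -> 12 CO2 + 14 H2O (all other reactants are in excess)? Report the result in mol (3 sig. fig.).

n(H2O) = 240.0 mol
n(C6H14) = (2/14) × 240.0 = 34.29 mol

34.3 mol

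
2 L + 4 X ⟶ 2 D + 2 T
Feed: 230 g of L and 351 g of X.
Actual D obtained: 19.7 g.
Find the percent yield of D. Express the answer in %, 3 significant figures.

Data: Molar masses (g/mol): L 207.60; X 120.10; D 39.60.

44.9 %

n(L) = 230.0 / 207.60 = 1.108 mol
n(X) = 351.0 / 120.10 = 2.923 mol
n/ν for L = 1.108/2 = 0.5540
n/ν for X = 2.923/4 = 0.7308
Smallest n/ν is L → limiting reagent.
theoretical n(D) = (2/2) × 1.108 = 1.108 mol → 43.88 g
% yield = 19.7 / 43.88 × 100 = 44.90 %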